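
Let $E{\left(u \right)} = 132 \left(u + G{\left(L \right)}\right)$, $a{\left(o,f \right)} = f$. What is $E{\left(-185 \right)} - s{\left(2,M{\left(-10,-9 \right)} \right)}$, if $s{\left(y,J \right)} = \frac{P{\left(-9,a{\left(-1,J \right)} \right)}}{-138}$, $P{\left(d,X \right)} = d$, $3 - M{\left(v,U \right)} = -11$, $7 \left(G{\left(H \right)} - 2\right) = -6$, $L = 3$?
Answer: $- \frac{7814685}{322} \approx -24269.0$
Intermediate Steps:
$G{\left(H \right)} = \frac{8}{7}$ ($G{\left(H \right)} = 2 + \frac{1}{7} \left(-6\right) = 2 - \frac{6}{7} = \frac{8}{7}$)
$M{\left(v,U \right)} = 14$ ($M{\left(v,U \right)} = 3 - -11 = 3 + 11 = 14$)
$s{\left(y,J \right)} = \frac{3}{46}$ ($s{\left(y,J \right)} = - \frac{9}{-138} = \left(-9\right) \left(- \frac{1}{138}\right) = \frac{3}{46}$)
$E{\left(u \right)} = \frac{1056}{7} + 132 u$ ($E{\left(u \right)} = 132 \left(u + \frac{8}{7}\right) = 132 \left(\frac{8}{7} + u\right) = \frac{1056}{7} + 132 u$)
$E{\left(-185 \right)} - s{\left(2,M{\left(-10,-9 \right)} \right)} = \left(\frac{1056}{7} + 132 \left(-185\right)\right) - \frac{3}{46} = \left(\frac{1056}{7} - 24420\right) - \frac{3}{46} = - \frac{169884}{7} - \frac{3}{46} = - \frac{7814685}{322}$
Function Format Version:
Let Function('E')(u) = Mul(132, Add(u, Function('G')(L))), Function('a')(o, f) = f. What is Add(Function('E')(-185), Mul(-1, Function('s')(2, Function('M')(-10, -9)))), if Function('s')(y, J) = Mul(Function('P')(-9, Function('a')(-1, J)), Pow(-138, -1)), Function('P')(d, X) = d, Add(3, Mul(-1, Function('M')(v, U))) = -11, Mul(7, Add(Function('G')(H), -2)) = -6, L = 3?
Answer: Rational(-7814685, 322) ≈ -24269.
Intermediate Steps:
Function('G')(H) = Rational(8, 7) (Function('G')(H) = Add(2, Mul(Rational(1, 7), -6)) = Add(2, Rational(-6, 7)) = Rational(8, 7))
Function('M')(v, U) = 14 (Function('M')(v, U) = Add(3, Mul(-1, -11)) = Add(3, 11) = 14)
Function('s')(y, J) = Rational(3, 46) (Function('s')(y, J) = Mul(-9, Pow(-138, -1)) = Mul(-9, Rational(-1, 138)) = Rational(3, 46))
Function('E')(u) = Add(Rational(1056, 7), Mul(132, u)) (Function('E')(u) = Mul(132, Add(u, Rational(8, 7))) = Mul(132, Add(Rational(8, 7), u)) = Add(Rational(1056, 7), Mul(132, u)))
Add(Function('E')(-185), Mul(-1, Function('s')(2, Function('M')(-10, -9)))) = Add(Add(Rational(1056, 7), Mul(132, -185)), Mul(-1, Rational(3, 46))) = Add(Add(Rational(1056, 7), -24420), Rational(-3, 46)) = Add(Rational(-169884, 7), Rational(-3, 46)) = Rational(-7814685, 322)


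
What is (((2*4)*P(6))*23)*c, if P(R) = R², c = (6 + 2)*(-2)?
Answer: -105984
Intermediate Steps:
c = -16 (c = 8*(-2) = -16)
(((2*4)*P(6))*23)*c = (((2*4)*6²)*23)*(-16) = ((8*36)*23)*(-16) = (288*23)*(-16) = 6624*(-16) = -105984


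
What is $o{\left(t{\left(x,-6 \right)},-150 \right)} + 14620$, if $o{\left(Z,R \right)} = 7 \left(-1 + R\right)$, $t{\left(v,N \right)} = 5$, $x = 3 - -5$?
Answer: $13563$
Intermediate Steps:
$x = 8$ ($x = 3 + 5 = 8$)
$o{\left(Z,R \right)} = -7 + 7 R$
$o{\left(t{\left(x,-6 \right)},-150 \right)} + 14620 = \left(-7 + 7 \left(-150\right)\right) + 14620 = \left(-7 - 1050\right) + 14620 = -1057 + 14620 = 13563$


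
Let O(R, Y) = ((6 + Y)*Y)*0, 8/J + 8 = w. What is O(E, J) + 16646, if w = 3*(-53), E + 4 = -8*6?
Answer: 16646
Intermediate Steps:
E = -52 (E = -4 - 8*6 = -4 - 48 = -52)
w = -159
J = -8/167 (J = 8/(-8 - 159) = 8/(-167) = 8*(-1/167) = -8/167 ≈ -0.047904)
O(R, Y) = 0 (O(R, Y) = (Y*(6 + Y))*0 = 0)
O(E, J) + 16646 = 0 + 16646 = 16646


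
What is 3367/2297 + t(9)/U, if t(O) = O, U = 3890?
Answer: 13118303/8935330 ≈ 1.4681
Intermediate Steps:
3367/2297 + t(9)/U = 3367/2297 + 9/3890 = 13118303/8935330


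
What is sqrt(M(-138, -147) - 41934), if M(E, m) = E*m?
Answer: 4*I*sqrt(1353) ≈ 147.13*I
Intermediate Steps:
sqrt(M(-138, -147) - 41934) = sqrt(-138*(-147) - 41934) = sqrt(20286 - 41934) = sqrt(-21648) = 4*I*sqrt(1353)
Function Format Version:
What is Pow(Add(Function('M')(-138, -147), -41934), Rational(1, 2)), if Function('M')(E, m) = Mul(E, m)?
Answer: Mul(4, I, Pow(1353, Rational(1, 2))) ≈ Mul(147.13, I)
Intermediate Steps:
Pow(Add(Function('M')(-138, -147), -41934), Rational(1, 2)) = Pow(Add(Mul(-138, -147), -41934), Rational(1, 2)) = Pow(Add(20286, -41934), Rational(1, 2)) = Pow(-21648, Rational(1, 2)) = Mul(4, I, Pow(1353, Rational(1, 2)))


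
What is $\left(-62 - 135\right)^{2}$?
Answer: $38809$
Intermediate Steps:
$\left(-62 - 135\right)^{2} = \left(-197\right)^{2} = 38809$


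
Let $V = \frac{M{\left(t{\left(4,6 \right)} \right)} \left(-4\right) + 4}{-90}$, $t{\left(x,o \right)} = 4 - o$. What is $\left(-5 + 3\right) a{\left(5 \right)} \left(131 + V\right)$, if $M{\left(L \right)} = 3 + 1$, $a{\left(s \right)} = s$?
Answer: $- \frac{3934}{3} \approx -1311.3$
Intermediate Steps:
$M{\left(L \right)} = 4$
$V = \frac{2}{15}$ ($V = \frac{4 \left(-4\right) + 4}{-90} = \left(-16 + 4\right) \left(- \frac{1}{90}\right) = \left(-12\right) \left(- \frac{1}{90}\right) = \frac{2}{15} \approx 0.13333$)
$\left(-5 + 3\right) a{\left(5 \right)} \left(131 + V\right) = \left(-5 + 3\right) 5 \left(131 + \frac{2}{15}\right) = \left(-2\right) 5 \cdot \frac{1967}{15} = \left(-10\right) \frac{1967}{15} = - \frac{3934}{3}$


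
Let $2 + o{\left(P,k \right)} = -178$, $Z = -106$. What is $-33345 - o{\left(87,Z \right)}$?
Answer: $-33165$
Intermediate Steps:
$o{\left(P,k \right)} = -180$ ($o{\left(P,k \right)} = -2 - 178 = -180$)
$-33345 - o{\left(87,Z \right)} = -33345 - -180 = -33345 + 180 = -33165$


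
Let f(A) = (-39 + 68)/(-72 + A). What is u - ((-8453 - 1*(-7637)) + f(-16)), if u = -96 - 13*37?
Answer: 21061/88 ≈ 239.33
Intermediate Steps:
f(A) = 29/(-72 + A)
u = -577 (u = -96 - 481 = -577)
u - ((-8453 - 1*(-7637)) + f(-16)) = -577 - ((-8453 - 1*(-7637)) + 29/(-72 - 16)) = -577 - ((-8453 + 7637) + 29/(-88)) = -577 - (-816 + 29*(-1/88)) = -577 - (-816 - 29/88) = -577 - 1*(-71837/88) = -577 + 71837/88 = 21061/88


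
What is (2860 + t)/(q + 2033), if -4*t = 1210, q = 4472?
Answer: 1023/2602 ≈ 0.39316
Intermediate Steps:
t = -605/2 (t = -¼*1210 = -605/2 ≈ -302.50)
(2860 + t)/(q + 2033) = (2860 - 605/2)/(4472 + 2033) = (5115/2)/6505 = (5115/2)*(1/6505) = 1023/2602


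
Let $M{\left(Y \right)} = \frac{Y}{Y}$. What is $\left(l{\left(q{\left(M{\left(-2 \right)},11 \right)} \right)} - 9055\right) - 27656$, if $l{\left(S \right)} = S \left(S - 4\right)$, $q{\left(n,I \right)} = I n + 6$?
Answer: $-36490$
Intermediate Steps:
$M{\left(Y \right)} = 1$
$q{\left(n,I \right)} = 6 + I n$
$l{\left(S \right)} = S \left(-4 + S\right)$
$\left(l{\left(q{\left(M{\left(-2 \right)},11 \right)} \right)} - 9055\right) - 27656 = \left(\left(6 + 11 \cdot 1\right) \left(-4 + \left(6 + 11 \cdot 1\right)\right) - 9055\right) - 27656 = \left(\left(6 + 11\right) \left(-4 + \left(6 + 11\right)\right) - 9055\right) - 27656 = \left(17 \left(-4 + 17\right) - 9055\right) - 27656 = \left(17 \cdot 13 - 9055\right) - 27656 = \left(221 - 9055\right) - 27656 = -8834 - 27656 = -36490$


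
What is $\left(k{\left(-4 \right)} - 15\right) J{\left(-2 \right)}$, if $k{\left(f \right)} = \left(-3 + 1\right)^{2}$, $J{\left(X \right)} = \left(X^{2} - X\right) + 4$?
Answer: $-110$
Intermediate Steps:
$J{\left(X \right)} = 4 + X^{2} - X$
$k{\left(f \right)} = 4$ ($k{\left(f \right)} = \left(-2\right)^{2} = 4$)
$\left(k{\left(-4 \right)} - 15\right) J{\left(-2 \right)} = \left(4 - 15\right) \left(4 + \left(-2\right)^{2} - -2\right) = - 11 \left(4 + 4 + 2\right) = \left(-11\right) 10 = -110$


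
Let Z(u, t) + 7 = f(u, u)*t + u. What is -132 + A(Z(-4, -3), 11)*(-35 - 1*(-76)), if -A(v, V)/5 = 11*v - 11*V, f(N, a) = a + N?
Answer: -4642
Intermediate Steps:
f(N, a) = N + a
Z(u, t) = -7 + u + 2*t*u (Z(u, t) = -7 + ((u + u)*t + u) = -7 + ((2*u)*t + u) = -7 + (2*t*u + u) = -7 + (u + 2*t*u) = -7 + u + 2*t*u)
A(v, V) = -55*v + 55*V (A(v, V) = -5*(11*v - 11*V) = -5*(-11*V + 11*v) = -55*v + 55*V)
-132 + A(Z(-4, -3), 11)*(-35 - 1*(-76)) = -132 + (-55*(-7 - 4 + 2*(-3)*(-4)) + 55*11)*(-35 - 1*(-76)) = -132 + (-55*(-7 - 4 + 24) + 605)*(-35 + 76) = -132 + (-55*13 + 605)*41 = -132 + (-715 + 605)*41 = -132 - 110*41 = -132 - 4510 = -4642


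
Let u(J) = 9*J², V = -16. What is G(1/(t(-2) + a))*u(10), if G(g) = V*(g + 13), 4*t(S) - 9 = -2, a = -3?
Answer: -175680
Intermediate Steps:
t(S) = 7/4 (t(S) = 9/4 + (¼)*(-2) = 9/4 - ½ = 7/4)
G(g) = -208 - 16*g (G(g) = -16*(g + 13) = -16*(13 + g) = -208 - 16*g)
G(1/(t(-2) + a))*u(10) = (-208 - 16/(7/4 - 3))*(9*10²) = (-208 - 16/(-5/4))*(9*100) = (-208 - 16*(-⅘))*900 = (-208 + 64/5)*900 = -976/5*900 = -175680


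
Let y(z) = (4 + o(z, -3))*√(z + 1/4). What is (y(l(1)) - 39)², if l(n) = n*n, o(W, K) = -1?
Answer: 6129/4 - 117*√5 ≈ 1270.6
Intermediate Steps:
l(n) = n²
y(z) = 3*√(¼ + z) (y(z) = (4 - 1)*√(z + 1/4) = 3*√(z + ¼) = 3*√(¼ + z))
(y(l(1)) - 39)² = (3*√(1 + 4*1²)/2 - 39)² = (3*√(1 + 4*1)/2 - 39)² = (3*√(1 + 4)/2 - 39)² = (3*√5/2 - 39)² = (-39 + 3*√5/2)²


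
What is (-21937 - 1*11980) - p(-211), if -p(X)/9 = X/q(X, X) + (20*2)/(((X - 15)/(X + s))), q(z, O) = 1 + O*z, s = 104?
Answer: -1502466133/44522 ≈ -33747.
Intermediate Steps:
p(X) = -360*(104 + X)/(-15 + X) - 9*X/(1 + X²) (p(X) = -9*(X/(1 + X*X) + (20*2)/(((X - 15)/(X + 104)))) = -9*(X/(1 + X²) + 40/(((-15 + X)/(104 + X)))) = -9*(X/(1 + X²) + 40*((104 + X)/(-15 + X))) = -9*(X/(1 + X²) + 40*(104 + X)/(-15 + X)) = -360*(104 + X)/(-15 + X) - 9*X/(1 + X²))
(-21937 - 1*11980) - p(-211) = (-21937 - 1*11980) - 9*(-4160 - 4161*(-211)² + 15*(-211) - 40*(-211)*(1 + (-211)²))/((1 + (-211)²)*(-15 - 211)) = (-21937 - 11980) - 9*(-4160 - 4161*44521 - 3165 - 40*(-211)*(1 + 44521))/((1 + 44521)*(-226)) = -33917 - 9*(-1)*(-4160 - 185251881 - 3165 - 40*(-211)*44522)/(44522*226) = -33917 - 9*(-1)*(-4160 - 185251881 - 3165 + 375765680)/(44522*226) = -33917 - 9*(-1)*190506474/(44522*226) = -33917 - 1*(-7586541/44522) = -33917 + 7586541/44522 = -1502466133/44522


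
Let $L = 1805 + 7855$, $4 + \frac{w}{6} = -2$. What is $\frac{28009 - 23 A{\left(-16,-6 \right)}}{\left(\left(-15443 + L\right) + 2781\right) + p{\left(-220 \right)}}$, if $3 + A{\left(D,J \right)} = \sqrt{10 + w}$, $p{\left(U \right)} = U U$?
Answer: $\frac{14039}{22699} - \frac{23 i \sqrt{26}}{45398} \approx 0.61849 - 0.0025833 i$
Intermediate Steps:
$w = -36$ ($w = -24 + 6 \left(-2\right) = -24 - 12 = -36$)
$p{\left(U \right)} = U^{2}$
$A{\left(D,J \right)} = -3 + i \sqrt{26}$ ($A{\left(D,J \right)} = -3 + \sqrt{10 - 36} = -3 + \sqrt{-26} = -3 + i \sqrt{26}$)
$L = 9660$
$\frac{28009 - 23 A{\left(-16,-6 \right)}}{\left(\left(-15443 + L\right) + 2781\right) + p{\left(-220 \right)}} = \frac{28009 - 23 \left(-3 + i \sqrt{26}\right)}{\left(\left(-15443 + 9660\right) + 2781\right) + \left(-220\right)^{2}} = \frac{28009 + \left(69 - 23 i \sqrt{26}\right)}{\left(-5783 + 2781\right) + 48400} = \frac{28078 - 23 i \sqrt{26}}{-3002 + 48400} = \frac{28078 - 23 i \sqrt{26}}{45398} = \left(28078 - 23 i \sqrt{26}\right) \frac{1}{45398} = \frac{14039}{22699} - \frac{23 i \sqrt{26}}{45398}$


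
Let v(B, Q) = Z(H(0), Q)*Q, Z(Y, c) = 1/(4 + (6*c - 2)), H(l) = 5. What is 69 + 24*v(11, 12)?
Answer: 2697/37 ≈ 72.892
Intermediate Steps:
Z(Y, c) = 1/(2 + 6*c) (Z(Y, c) = 1/(4 + (-2 + 6*c)) = 1/(2 + 6*c))
v(B, Q) = Q/(2*(1 + 3*Q)) (v(B, Q) = (1/(2*(1 + 3*Q)))*Q = Q/(2*(1 + 3*Q)))
69 + 24*v(11, 12) = 69 + 24*((½)*12/(1 + 3*12)) = 69 + 24*((½)*12/(1 + 36)) = 69 + 24*((½)*12/37) = 69 + 24*((½)*12*(1/37)) = 69 + 24*(6/37) = 69 + 144/37 = 2697/37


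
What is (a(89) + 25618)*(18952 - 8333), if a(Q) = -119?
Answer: 270773881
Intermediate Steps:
(a(89) + 25618)*(18952 - 8333) = (-119 + 25618)*(18952 - 8333) = 25499*10619 = 270773881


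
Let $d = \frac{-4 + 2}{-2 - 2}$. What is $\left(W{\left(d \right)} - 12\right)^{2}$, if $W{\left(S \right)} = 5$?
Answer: $49$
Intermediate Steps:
$d = \frac{1}{2}$ ($d = - \frac{2}{-4} = \left(-2\right) \left(- \frac{1}{4}\right) = \frac{1}{2} \approx 0.5$)
$\left(W{\left(d \right)} - 12\right)^{2} = \left(5 - 12\right)^{2} = \left(-7\right)^{2} = 49$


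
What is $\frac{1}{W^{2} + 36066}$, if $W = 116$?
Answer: $\frac{1}{49522} \approx 2.0193 \cdot 10^{-5}$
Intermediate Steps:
$\frac{1}{W^{2} + 36066} = \frac{1}{116^{2} + 36066} = \frac{1}{13456 + 36066} = \frac{1}{49522}$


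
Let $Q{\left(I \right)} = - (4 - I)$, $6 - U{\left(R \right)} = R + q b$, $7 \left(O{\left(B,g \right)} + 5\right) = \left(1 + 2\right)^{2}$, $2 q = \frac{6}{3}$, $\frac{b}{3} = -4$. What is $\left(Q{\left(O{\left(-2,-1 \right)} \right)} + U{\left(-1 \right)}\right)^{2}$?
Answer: $\frac{6241}{49} \approx 127.37$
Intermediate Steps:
$b = -12$ ($b = 3 \left(-4\right) = -12$)
$q = 1$ ($q = \frac{6 \cdot \frac{1}{3}}{2} = \frac{1}{2} \cdot 2 = 1$)
$O{\left(B,g \right)} = - \frac{26}{7}$ ($O{\left(B,g \right)} = -5 + \frac{\left(1 + 2\right)^{2}}{7} = -5 + \frac{3^{2}}{7} = -5 + \frac{1}{7} \cdot 9 = -5 + \frac{9}{7} = - \frac{26}{7}$)
$U{\left(R \right)} = 18 - R$ ($U{\left(R \right)} = 6 - \left(R + 1 \left(-12\right)\right) = 6 - \left(R - 12\right) = 6 - \left(-12 + R\right) = 18 - R$)
$Q{\left(I \right)} = -4 + I$
$\left(Q{\left(O{\left(-2,-1 \right)} \right)} + U{\left(-1 \right)}\right)^{2} = \left(\left(-4 - \frac{26}{7}\right) + \left(18 - -1\right)\right)^{2} = \left(- \frac{54}{7} + \left(18 + 1\right)\right)^{2} = \left(- \frac{54}{7} + 19\right)^{2} = \left(\frac{79}{7}\right)^{2} = \frac{6241}{49}$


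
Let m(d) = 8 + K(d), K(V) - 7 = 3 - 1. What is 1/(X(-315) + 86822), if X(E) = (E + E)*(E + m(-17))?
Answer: 1/274562 ≈ 3.6422e-6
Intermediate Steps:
K(V) = 9 (K(V) = 7 + (3 - 1) = 7 + 2 = 9)
m(d) = 17 (m(d) = 8 + 9 = 17)
X(E) = 2*E*(17 + E) (X(E) = (E + E)*(E + 17) = (2*E)*(17 + E) = 2*E*(17 + E))
1/(X(-315) + 86822) = 1/(2*(-315)*(17 - 315) + 86822) = 1/(2*(-315)*(-298) + 86822) = 1/(187740 + 86822) = 1/274562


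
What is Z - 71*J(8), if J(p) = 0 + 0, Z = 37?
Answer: 37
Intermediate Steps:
J(p) = 0
Z - 71*J(8) = 37 - 71*0 = 37 + 0 = 37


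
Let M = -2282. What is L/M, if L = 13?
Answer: -13/2282 ≈ -0.0056968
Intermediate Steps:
L/M = 13/(-2282) = -1/2282*13 = -13/2282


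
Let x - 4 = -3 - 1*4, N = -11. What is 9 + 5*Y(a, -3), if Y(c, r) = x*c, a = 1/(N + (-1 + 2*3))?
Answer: 23/2 ≈ 11.500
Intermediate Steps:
a = -⅙ (a = 1/(-11 + (-1 + 2*3)) = 1/(-11 + (-1 + 6)) = 1/(-11 + 5) = 1/(-6) = -⅙ ≈ -0.16667)
x = -3 (x = 4 + (-3 - 1*4) = 4 + (-3 - 4) = 4 - 7 = -3)
Y(c, r) = -3*c
9 + 5*Y(a, -3) = 9 + 5*(-3*(-⅙)) = 9 + 5*(½) = 9 + 5/2 = 23/2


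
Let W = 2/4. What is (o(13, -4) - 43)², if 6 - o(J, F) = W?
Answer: 5625/4 ≈ 1406.3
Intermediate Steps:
W = ½ (W = 2*(¼) = ½ ≈ 0.50000)
o(J, F) = 11/2 (o(J, F) = 6 - 1*½ = 6 - ½ = 11/2)
(o(13, -4) - 43)² = (11/2 - 43)² = (-75/2)² = 5625/4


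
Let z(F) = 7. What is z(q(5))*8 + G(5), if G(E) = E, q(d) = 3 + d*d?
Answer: 61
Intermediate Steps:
q(d) = 3 + d²
z(q(5))*8 + G(5) = 7*8 + 5 = 56 + 5 = 61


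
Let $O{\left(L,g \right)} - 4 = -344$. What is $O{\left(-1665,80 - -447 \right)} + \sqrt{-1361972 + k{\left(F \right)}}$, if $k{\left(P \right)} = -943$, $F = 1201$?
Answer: $-340 + 3 i \sqrt{151435} \approx -340.0 + 1167.4 i$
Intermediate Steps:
$O{\left(L,g \right)} = -340$ ($O{\left(L,g \right)} = 4 - 344 = -340$)
$O{\left(-1665,80 - -447 \right)} + \sqrt{-1361972 + k{\left(F \right)}} = -340 + \sqrt{-1361972 - 943} = -340 + \sqrt{-1362915} = -340 + 3 i \sqrt{151435}$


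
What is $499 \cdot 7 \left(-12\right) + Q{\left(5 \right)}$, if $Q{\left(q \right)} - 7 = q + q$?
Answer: $-41899$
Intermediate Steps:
$Q{\left(q \right)} = 7 + 2 q$ ($Q{\left(q \right)} = 7 + \left(q + q\right) = 7 + 2 q$)
$499 \cdot 7 \left(-12\right) + Q{\left(5 \right)} = 499 \cdot 7 \left(-12\right) + \left(7 + 2 \cdot 5\right) = 499 \left(-84\right) + \left(7 + 10\right) = -41916 + 17 = -41899$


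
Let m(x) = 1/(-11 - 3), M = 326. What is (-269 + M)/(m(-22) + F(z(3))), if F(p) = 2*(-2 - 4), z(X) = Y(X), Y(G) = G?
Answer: -798/169 ≈ -4.7219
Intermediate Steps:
m(x) = -1/14 (m(x) = 1/(-14) = -1/14)
z(X) = X
F(p) = -12 (F(p) = 2*(-6) = -12)
(-269 + M)/(m(-22) + F(z(3))) = (-269 + 326)/(-1/14 - 12) = 57/(-169/14) = 57*(-14/169) = -798/169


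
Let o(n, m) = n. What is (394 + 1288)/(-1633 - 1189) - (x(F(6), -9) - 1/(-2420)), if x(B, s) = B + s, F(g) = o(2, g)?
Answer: 21865709/3414620 ≈ 6.4036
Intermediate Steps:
F(g) = 2
(394 + 1288)/(-1633 - 1189) - (x(F(6), -9) - 1/(-2420)) = (394 + 1288)/(-1633 - 1189) - ((2 - 9) - 1/(-2420)) = 1682/(-2822) - (-7 - 1*(-1/2420)) = 1682*(-1/2822) - (-7 + 1/2420) = -841/1411 - 1*(-16939/2420) = -841/1411 + 16939/2420 = 21865709/3414620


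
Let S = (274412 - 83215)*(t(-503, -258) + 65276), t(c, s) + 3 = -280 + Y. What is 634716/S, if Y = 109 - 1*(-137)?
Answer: 634716/12473501083 ≈ 5.0885e-5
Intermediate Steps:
Y = 246 (Y = 109 + 137 = 246)
t(c, s) = -37 (t(c, s) = -3 + (-280 + 246) = -3 - 34 = -37)
S = 12473501083 (S = (274412 - 83215)*(-37 + 65276) = 191197*65239 = 12473501083)
634716/S = 634716/12473501083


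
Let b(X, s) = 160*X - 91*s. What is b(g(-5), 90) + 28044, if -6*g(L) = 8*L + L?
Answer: 21054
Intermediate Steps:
g(L) = -3*L/2 (g(L) = -(8*L + L)/6 = -3*L/2)
b(X, s) = -91*s + 160*X
b(g(-5), 90) + 28044 = (-91*90 + 160*(-3/2*(-5))) + 28044 = (-8190 + 160*(15/2)) + 28044 = (-8190 + 1200) + 28044 = -6990 + 28044 = 21054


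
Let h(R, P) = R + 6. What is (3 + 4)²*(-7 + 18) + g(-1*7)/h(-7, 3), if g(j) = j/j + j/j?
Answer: 537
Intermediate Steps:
h(R, P) = 6 + R
g(j) = 2 (g(j) = 1 + 1 = 2)
(3 + 4)²*(-7 + 18) + g(-1*7)/h(-7, 3) = (3 + 4)²*(-7 + 18) + 2/(6 - 7) = 7²*11 + 2/(-1) = 49*11 + 2*(-1) = 539 - 2 = 537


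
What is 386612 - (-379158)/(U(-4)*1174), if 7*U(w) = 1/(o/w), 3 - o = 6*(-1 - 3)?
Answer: 871934545/2348 ≈ 3.7135e+5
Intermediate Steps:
o = 27 (o = 3 - 6*(-1 - 3) = 3 - 6*(-4) = 3 - 1*(-24) = 3 + 24 = 27)
U(w) = w/189 (U(w) = 1/(7*((27/w))) = (w/27)/7 = w/189)
386612 - (-379158)/(U(-4)*1174) = 386612 - (-379158)/(((1/189)*(-4))*1174) = 386612 - (-379158)/((-4/189*1174)) = 386612 - (-379158)/(-4696/189) = 386612 - (-379158)*(-189)/4696 = 386612 - 1*35830431/2348 = 386612 - 35830431/2348 = 871934545/2348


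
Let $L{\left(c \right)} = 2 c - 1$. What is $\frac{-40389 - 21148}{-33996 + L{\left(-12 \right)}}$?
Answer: $\frac{61537}{34021} \approx 1.8088$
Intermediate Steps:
$L{\left(c \right)} = -1 + 2 c$
$\frac{-40389 - 21148}{-33996 + L{\left(-12 \right)}} = \frac{-40389 - 21148}{-33996 + \left(-1 + 2 \left(-12\right)\right)} = - \frac{61537}{-33996 - 25} = - \frac{61537}{-34021} = \left(-61537\right) \left(- \frac{1}{34021}\right) = \frac{61537}{34021}$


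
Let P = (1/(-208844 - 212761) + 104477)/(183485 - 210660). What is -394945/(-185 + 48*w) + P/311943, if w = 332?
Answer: -1411521129081168616709/56293555751070613875 ≈ -25.074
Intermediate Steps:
P = -44048025584/11457115875 (P = (1/(-421605) + 104477)/(-27175) = (-1/421605 + 104477)*(-1/27175) = (44048025584/421605)*(-1/27175) = -44048025584/11457115875 ≈ -3.8446)
-394945/(-185 + 48*w) + P/311943 = -394945/(-185 + 48*332) - 44048025584/11457115875/311943 = -394945/(-185 + 15936) - 44048025584/11457115875*1/311943 = -394945/15751 - 44048025584/3573967097395125 = -1411521129081168616709/56293555751070613875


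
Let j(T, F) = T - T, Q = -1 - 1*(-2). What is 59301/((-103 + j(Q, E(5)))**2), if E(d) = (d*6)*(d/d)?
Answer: 59301/10609 ≈ 5.5897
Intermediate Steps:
E(d) = 6*d (E(d) = (6*d)*1 = 6*d)
Q = 1 (Q = -1 + 2 = 1)
j(T, F) = 0
59301/((-103 + j(Q, E(5)))**2) = 59301/((-103 + 0)**2) = 59301/((-103)**2) = 59301/10609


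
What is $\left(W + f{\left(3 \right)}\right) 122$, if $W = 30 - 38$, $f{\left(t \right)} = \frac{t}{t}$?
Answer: $-854$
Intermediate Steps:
$f{\left(t \right)} = 1$
$W = -8$
$\left(W + f{\left(3 \right)}\right) 122 = \left(-8 + 1\right) 122 = \left(-7\right) 122 = -854$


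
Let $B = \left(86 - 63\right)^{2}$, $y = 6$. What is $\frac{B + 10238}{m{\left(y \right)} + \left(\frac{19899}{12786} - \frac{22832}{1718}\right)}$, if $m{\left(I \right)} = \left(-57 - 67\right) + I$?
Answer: $- \frac{39418611486}{474962089} \approx -82.993$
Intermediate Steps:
$B = 529$ ($B = 23^{2} = 529$)
$m{\left(I \right)} = -124 + I$
$\frac{B + 10238}{m{\left(y \right)} + \left(\frac{19899}{12786} - \frac{22832}{1718}\right)} = \frac{529 + 10238}{\left(-124 + 6\right) + \left(\frac{19899}{12786} - \frac{22832}{1718}\right)} = \frac{10767}{-118 + \left(19899 \cdot \frac{1}{12786} - \frac{11416}{859}\right)} = \frac{10767}{-118 + \left(\frac{6633}{4262} - \frac{11416}{859}\right)} = \frac{10767}{-118 - \frac{42957245}{3661058}} = \frac{10767}{- \frac{474962089}{3661058}} = 10767 \left(- \frac{3661058}{474962089}\right) = - \frac{39418611486}{474962089}$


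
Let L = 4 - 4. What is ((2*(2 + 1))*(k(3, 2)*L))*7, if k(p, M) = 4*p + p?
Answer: 0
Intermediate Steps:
k(p, M) = 5*p
L = 0
((2*(2 + 1))*(k(3, 2)*L))*7 = ((2*(2 + 1))*((5*3)*0))*7 = ((2*3)*(15*0))*7 = (6*0)*7 = 0*7 = 0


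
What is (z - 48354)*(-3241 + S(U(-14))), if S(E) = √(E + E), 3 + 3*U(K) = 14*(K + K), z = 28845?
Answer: 63228669 - 6503*I*√2370 ≈ 6.3229e+7 - 3.1658e+5*I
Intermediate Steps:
U(K) = -1 + 28*K/3 (U(K) = -1 + (14*(K + K))/3 = -1 + (14*(2*K))/3 = -1 + (28*K)/3 = -1 + 28*K/3)
S(E) = √2*√E (S(E) = √(2*E) = √2*√E)
(z - 48354)*(-3241 + S(U(-14))) = (28845 - 48354)*(-3241 + √2*√(-1 + (28/3)*(-14))) = -19509*(-3241 + √2*√(-1 - 392/3)) = -19509*(-3241 + √2*√(-395/3)) = -19509*(-3241 + √2*(I*√1185/3)) = -19509*(-3241 + I*√2370/3) = 63228669 - 6503*I*√2370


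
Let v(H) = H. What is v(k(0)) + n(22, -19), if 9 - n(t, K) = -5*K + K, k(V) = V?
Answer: -67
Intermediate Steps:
n(t, K) = 9 + 4*K (n(t, K) = 9 - (-5*K + K) = 9 - (-4)*K = 9 + 4*K)
v(k(0)) + n(22, -19) = 0 + (9 + 4*(-19)) = 0 + (9 - 76) = 0 - 67 = -67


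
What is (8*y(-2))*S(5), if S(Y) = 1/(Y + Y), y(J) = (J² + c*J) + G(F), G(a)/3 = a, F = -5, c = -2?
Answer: -28/5 ≈ -5.6000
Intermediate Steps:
G(a) = 3*a
y(J) = -15 + J² - 2*J (y(J) = (J² - 2*J) + 3*(-5) = (J² - 2*J) - 15 = -15 + J² - 2*J)
S(Y) = 1/(2*Y)
(8*y(-2))*S(5) = (8*(-15 + (-2)² - 2*(-2)))*((½)/5) = (8*(-15 + 4 + 4))*((½)*(⅕)) = (8*(-7))*(⅒) = -56*⅒ = -28/5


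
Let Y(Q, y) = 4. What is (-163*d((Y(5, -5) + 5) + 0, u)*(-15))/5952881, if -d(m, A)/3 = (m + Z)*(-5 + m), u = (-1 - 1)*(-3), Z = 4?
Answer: -381420/5952881 ≈ -0.064073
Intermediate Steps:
u = 6 (u = -2*(-3) = 6)
d(m, A) = -3*(-5 + m)*(4 + m) (d(m, A) = -3*(m + 4)*(-5 + m) = -3*(4 + m)*(-5 + m) = -3*(-5 + m)*(4 + m))
(-163*d((Y(5, -5) + 5) + 0, u)*(-15))/5952881 = (-163*(60 - 3*((4 + 5) + 0)**2 + 3*((4 + 5) + 0))*(-15))/5952881 = (-163*(60 - 3*(9 + 0)**2 + 3*(9 + 0))*(-15))*(1/5952881) = (-163*(60 - 3*9**2 + 3*9)*(-15))*(1/5952881) = (-163*(60 - 3*81 + 27)*(-15))*(1/5952881) = (-163*(60 - 243 + 27)*(-15))*(1/5952881) = (-163*(-156)*(-15))*(1/5952881) = (25428*(-15))*(1/5952881) = -381420*1/5952881 = -381420/5952881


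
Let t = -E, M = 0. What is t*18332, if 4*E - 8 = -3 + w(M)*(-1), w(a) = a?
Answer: -22915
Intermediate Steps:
E = 5/4 (E = 2 + (-3 + 0*(-1))/4 = 2 + (-3 + 0)/4 = 2 + (1/4)*(-3) = 2 - 3/4 = 5/4 ≈ 1.2500)
t = -5/4 (t = -1*5/4 = -5/4 ≈ -1.2500)
t*18332 = -5/4*18332 = -22915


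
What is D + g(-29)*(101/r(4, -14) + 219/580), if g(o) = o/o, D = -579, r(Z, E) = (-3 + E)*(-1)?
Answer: -5646637/9860 ≈ -572.68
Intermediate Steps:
r(Z, E) = 3 - E
g(o) = 1
D + g(-29)*(101/r(4, -14) + 219/580) = -579 + 1*(101/(3 - 1*(-14)) + 219/580) = -579 + 1*(101/(3 + 14) + 219*(1/580)) = -579 + 1*(101/17 + 219/580) = -579 + 1*(62303/9860) = -579 + 62303/9860 = -5646637/9860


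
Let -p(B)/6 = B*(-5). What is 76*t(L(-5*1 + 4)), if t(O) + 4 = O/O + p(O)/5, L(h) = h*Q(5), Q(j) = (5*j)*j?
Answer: -57228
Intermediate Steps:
p(B) = 30*B (p(B) = -6*B*(-5) = -(-30)*B = 30*B)
Q(j) = 5*j²
L(h) = 125*h (L(h) = h*(5*5²) = h*(5*25) = h*125 = 125*h)
t(O) = -3 + 6*O (t(O) = -4 + (O/O + (30*O)/5) = -4 + (1 + (30*O)*(⅕)) = -4 + (1 + 6*O) = -3 + 6*O)
76*t(L(-5*1 + 4)) = 76*(-3 + 6*(125*(-5*1 + 4))) = 76*(-3 + 6*(125*(-5 + 4))) = 76*(-3 + 6*(125*(-1))) = 76*(-3 + 6*(-125)) = 76*(-3 - 750) = 76*(-753) = -57228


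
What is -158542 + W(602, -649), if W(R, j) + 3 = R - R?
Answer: -158545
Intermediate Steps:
W(R, j) = -3 (W(R, j) = -3 + (R - R) = -3 + 0 = -3)
-158542 + W(602, -649) = -158542 - 3 = -158545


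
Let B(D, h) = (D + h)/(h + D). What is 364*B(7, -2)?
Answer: 364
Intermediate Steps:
B(D, h) = 1 (B(D, h) = (D + h)/(D + h) = 1)
364*B(7, -2) = 364*1 = 364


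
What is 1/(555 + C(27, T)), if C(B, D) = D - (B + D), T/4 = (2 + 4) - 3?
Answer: 1/528 ≈ 0.0018939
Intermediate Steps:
T = 12 (T = 4*((2 + 4) - 3) = 4*(6 - 3) = 4*3 = 12)
C(B, D) = -B (C(B, D) = D + (-B - D) = -B)
1/(555 + C(27, T)) = 1/(555 - 1*27) = 1/(555 - 27) = 1/528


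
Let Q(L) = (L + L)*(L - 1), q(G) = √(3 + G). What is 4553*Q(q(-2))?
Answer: 0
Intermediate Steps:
Q(L) = 2*L*(-1 + L) (Q(L) = (2*L)*(-1 + L) = 2*L*(-1 + L))
4553*Q(q(-2)) = 4553*(2*√(3 - 2)*(-1 + √(3 - 2))) = 4553*(2*√1*(-1 + √1)) = 4553*(2*1*(-1 + 1)) = 4553*(2*1*0) = 4553*0 = 0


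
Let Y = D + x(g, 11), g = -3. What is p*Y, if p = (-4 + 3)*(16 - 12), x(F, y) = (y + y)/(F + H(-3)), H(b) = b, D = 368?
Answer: -4372/3 ≈ -1457.3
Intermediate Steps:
x(F, y) = 2*y/(-3 + F) (x(F, y) = (y + y)/(F - 3) = (2*y)/(-3 + F) = 2*y/(-3 + F))
Y = 1093/3 (Y = 368 + 2*11/(-3 - 3) = 368 + 2*11/(-6) = 368 + 2*11*(-⅙) = 368 - 11/3 = 1093/3 ≈ 364.33)
p = -4 (p = -1*4 = -4)
p*Y = -4*1093/3 = -4372/3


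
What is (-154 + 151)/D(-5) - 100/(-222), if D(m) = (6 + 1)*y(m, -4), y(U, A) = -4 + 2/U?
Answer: 9365/17094 ≈ 0.54785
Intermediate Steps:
D(m) = -28 + 14/m (D(m) = (6 + 1)*(-4 + 2/m) = 7*(-4 + 2/m) = -28 + 14/m)
(-154 + 151)/D(-5) - 100/(-222) = (-154 + 151)/(-28 + 14/(-5)) - 100/(-222) = -3/(-28 + 14*(-⅕)) - 100*(-1/222) = -3/(-28 - 14/5) + 50/111 = -3/(-154/5) + 50/111 = -3*(-5/154) + 50/111 = 15/154 + 50/111 = 9365/17094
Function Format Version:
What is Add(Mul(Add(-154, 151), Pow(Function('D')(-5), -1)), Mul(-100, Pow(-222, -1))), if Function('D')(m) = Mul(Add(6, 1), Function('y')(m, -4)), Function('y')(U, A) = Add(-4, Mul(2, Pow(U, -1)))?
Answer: Rational(9365, 17094) ≈ 0.54785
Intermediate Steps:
Function('D')(m) = Add(-28, Mul(14, Pow(m, -1))) (Function('D')(m) = Mul(Add(6, 1), Add(-4, Mul(2, Pow(m, -1)))) = Mul(7, Add(-4, Mul(2, Pow(m, -1)))) = Add(-28, Mul(14, Pow(m, -1))))
Add(Mul(Add(-154, 151), Pow(Function('D')(-5), -1)), Mul(-100, Pow(-222, -1))) = Add(Mul(Add(-154, 151), Pow(Add(-28, Mul(14, Pow(-5, -1))), -1)), Mul(-100, Pow(-222, -1))) = Add(Mul(-3, Pow(Add(-28, Mul(14, Rational(-1, 5))), -1)), Mul(-100, Rational(-1, 222))) = Add(Mul(-3, Pow(Add(-28, Rational(-14, 5)), -1)), Rational(50, 111)) = Add(Mul(-3, Pow(Rational(-154, 5), -1)), Rational(50, 111)) = Add(Mul(-3, Rational(-5, 154)), Rational(50, 111)) = Add(Rational(15, 154), Rational(50, 111)) = Rational(9365, 17094)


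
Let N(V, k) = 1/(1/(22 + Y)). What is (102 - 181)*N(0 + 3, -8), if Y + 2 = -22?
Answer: 158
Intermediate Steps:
Y = -24 (Y = -2 - 22 = -24)
N(V, k) = -2 (N(V, k) = 1/(1/(22 - 24)) = 1/(1/(-2)) = 1/(-½) = -2)
(102 - 181)*N(0 + 3, -8) = (102 - 181)*(-2) = -79*(-2) = 158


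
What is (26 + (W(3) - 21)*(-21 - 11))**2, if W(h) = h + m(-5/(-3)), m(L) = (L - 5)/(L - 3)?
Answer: 272484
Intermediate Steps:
m(L) = (-5 + L)/(-3 + L)
W(h) = 5/2 + h (W(h) = h + (-5 - 5/(-3))/(-3 - 5/(-3)) = h + (-5 - 5*(-1/3))/(-3 - 5*(-1/3)) = h + (-5 + 5/3)/(-3 + 5/3) = h - 10/3/(-4/3) = h - 3/4*(-10/3) = h + 5/2 = 5/2 + h)
(26 + (W(3) - 21)*(-21 - 11))**2 = (26 + ((5/2 + 3) - 21)*(-21 - 11))**2 = (26 + (11/2 - 21)*(-32))**2 = (26 - 31/2*(-32))**2 = (26 + 496)**2 = 522**2 = 272484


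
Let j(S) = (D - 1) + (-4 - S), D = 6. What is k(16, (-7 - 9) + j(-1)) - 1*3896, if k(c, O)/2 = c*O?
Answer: -4344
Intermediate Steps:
j(S) = 1 - S (j(S) = (6 - 1) + (-4 - S) = 5 + (-4 - S) = 1 - S)
k(c, O) = 2*O*c (k(c, O) = 2*(c*O) = 2*(O*c) = 2*O*c)
k(16, (-7 - 9) + j(-1)) - 1*3896 = 2*((-7 - 9) + (1 - 1*(-1)))*16 - 1*3896 = 2*(-16 + (1 + 1))*16 - 3896 = 2*(-16 + 2)*16 - 3896 = 2*(-14)*16 - 3896 = -448 - 3896 = -4344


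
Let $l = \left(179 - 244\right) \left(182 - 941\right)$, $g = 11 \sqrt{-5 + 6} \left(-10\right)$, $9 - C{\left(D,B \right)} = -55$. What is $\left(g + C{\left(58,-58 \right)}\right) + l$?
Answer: $49289$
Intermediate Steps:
$C{\left(D,B \right)} = 64$ ($C{\left(D,B \right)} = 9 - -55 = 9 + 55 = 64$)
$g = -110$ ($g = 11 \sqrt{1} \left(-10\right) = 11 \cdot 1 \left(-10\right) = 11 \left(-10\right) = -110$)
$l = 49335$ ($l = \left(-65\right) \left(-759\right) = 49335$)
$\left(g + C{\left(58,-58 \right)}\right) + l = \left(-110 + 64\right) + 49335 = -46 + 49335 = 49289$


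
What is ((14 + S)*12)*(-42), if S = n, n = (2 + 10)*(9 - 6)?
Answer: -25200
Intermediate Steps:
n = 36 (n = 12*3 = 36)
S = 36
((14 + S)*12)*(-42) = ((14 + 36)*12)*(-42) = (50*12)*(-42) = 600*(-42) = -25200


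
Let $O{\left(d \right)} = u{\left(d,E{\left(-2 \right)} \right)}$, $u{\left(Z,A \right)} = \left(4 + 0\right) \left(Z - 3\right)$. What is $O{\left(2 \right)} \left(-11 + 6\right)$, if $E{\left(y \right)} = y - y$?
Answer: $20$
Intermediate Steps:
$E{\left(y \right)} = 0$
$u{\left(Z,A \right)} = -12 + 4 Z$ ($u{\left(Z,A \right)} = 4 \left(-3 + Z\right) = -12 + 4 Z$)
$O{\left(d \right)} = -12 + 4 d$
$O{\left(2 \right)} \left(-11 + 6\right) = \left(-12 + 4 \cdot 2\right) \left(-11 + 6\right) = \left(-12 + 8\right) \left(-5\right) = \left(-4\right) \left(-5\right) = 20$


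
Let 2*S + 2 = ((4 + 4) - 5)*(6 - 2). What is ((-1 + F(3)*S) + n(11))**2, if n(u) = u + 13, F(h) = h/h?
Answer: 784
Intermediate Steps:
F(h) = 1
S = 5 (S = -1 + (((4 + 4) - 5)*(6 - 2))/2 = -1 + ((8 - 5)*4)/2 = -1 + (3*4)/2 = -1 + (1/2)*12 = -1 + 6 = 5)
n(u) = 13 + u
((-1 + F(3)*S) + n(11))**2 = ((-1 + 1*5) + (13 + 11))**2 = ((-1 + 5) + 24)**2 = (4 + 24)**2 = 28**2 = 784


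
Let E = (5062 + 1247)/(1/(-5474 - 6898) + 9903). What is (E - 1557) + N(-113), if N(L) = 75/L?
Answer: -21556645149516/13844750395 ≈ -1557.0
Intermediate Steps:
E = 78054948/122519915 (E = 6309/(1/(-12372) + 9903) = 6309/(-1/12372 + 9903) = 6309/(122519915/12372) = 6309*(12372/122519915) = 78054948/122519915 ≈ 0.63708)
(E - 1557) + N(-113) = (78054948/122519915 - 1557) + 75/(-113) = -190685452707/122519915 + 75*(-1/113) = -190685452707/122519915 - 75/113 = -21556645149516/13844750395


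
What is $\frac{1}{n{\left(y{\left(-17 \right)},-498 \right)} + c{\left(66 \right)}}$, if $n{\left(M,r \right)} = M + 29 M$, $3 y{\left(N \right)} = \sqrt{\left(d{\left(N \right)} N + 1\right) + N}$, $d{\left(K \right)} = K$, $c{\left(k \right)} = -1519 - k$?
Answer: $- \frac{317}{496985} - \frac{2 \sqrt{273}}{496985} \approx -0.00070434$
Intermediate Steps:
$y{\left(N \right)} = \frac{\sqrt{1 + N + N^{2}}}{3}$ ($y{\left(N \right)} = \frac{\sqrt{\left(N N + 1\right) + N}}{3} = \frac{\sqrt{\left(N^{2} + 1\right) + N}}{3} = \frac{\sqrt{\left(1 + N^{2}\right) + N}}{3} = \frac{\sqrt{1 + N + N^{2}}}{3}$)
$n{\left(M,r \right)} = 30 M$
$\frac{1}{n{\left(y{\left(-17 \right)},-498 \right)} + c{\left(66 \right)}} = \frac{1}{30 \frac{\sqrt{1 - 17 + \left(-17\right)^{2}}}{3} - 1585} = \frac{1}{30 \frac{\sqrt{1 - 17 + 289}}{3} - 1585} = \frac{1}{30 \frac{\sqrt{273}}{3} - 1585} = \frac{1}{10 \sqrt{273} - 1585} = \frac{1}{-1585 + 10 \sqrt{273}}$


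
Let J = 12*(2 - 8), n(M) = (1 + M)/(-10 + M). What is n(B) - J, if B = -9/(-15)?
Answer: 3376/47 ≈ 71.830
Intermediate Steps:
B = ⅗ (B = -9*(-1/15) = ⅗ ≈ 0.60000)
n(M) = (1 + M)/(-10 + M)
J = -72 (J = 12*(-6) = -72)
n(B) - J = (1 + ⅗)/(-10 + ⅗) - 1*(-72) = (8/5)/(-47/5) + 72 = -5/47*8/5 + 72 = -8/47 + 72 = 3376/47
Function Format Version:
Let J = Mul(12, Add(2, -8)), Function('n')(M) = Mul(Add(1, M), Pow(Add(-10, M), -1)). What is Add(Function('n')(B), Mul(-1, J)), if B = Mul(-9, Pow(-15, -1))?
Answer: Rational(3376, 47) ≈ 71.830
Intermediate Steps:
B = Rational(3, 5) (B = Mul(-9, Rational(-1, 15)) = Rational(3, 5) ≈ 0.60000)
Function('n')(M) = Mul(Pow(Add(-10, M), -1), Add(1, M))
J = -72 (J = Mul(12, -6) = -72)
Add(Function('n')(B), Mul(-1, J)) = Add(Mul(Pow(Add(-10, Rational(3, 5)), -1), Add(1, Rational(3, 5))), Mul(-1, -72)) = Add(Mul(Pow(Rational(-47, 5), -1), Rational(8, 5)), 72) = Add(Mul(Rational(-5, 47), Rational(8, 5)), 72) = Add(Rational(-8, 47), 72) = Rational(3376, 47)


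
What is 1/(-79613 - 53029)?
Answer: -1/132642 ≈ -7.5391e-6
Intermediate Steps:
1/(-79613 - 53029) = 1/(-132642) = -1/132642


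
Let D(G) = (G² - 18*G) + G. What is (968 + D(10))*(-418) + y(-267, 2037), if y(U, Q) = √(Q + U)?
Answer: -375364 + √1770 ≈ -3.7532e+5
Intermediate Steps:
D(G) = G² - 17*G
(968 + D(10))*(-418) + y(-267, 2037) = (968 + 10*(-17 + 10))*(-418) + √(2037 - 267) = (968 + 10*(-7))*(-418) + √1770 = (968 - 70)*(-418) + √1770 = 898*(-418) + √1770 = -375364 + √1770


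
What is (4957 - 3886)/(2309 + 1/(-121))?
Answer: 129591/279388 ≈ 0.46384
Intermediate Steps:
(4957 - 3886)/(2309 + 1/(-121)) = 1071/(2309 - 1/121) = 1071/(279388/121) = 1071*(121/279388) = 129591/279388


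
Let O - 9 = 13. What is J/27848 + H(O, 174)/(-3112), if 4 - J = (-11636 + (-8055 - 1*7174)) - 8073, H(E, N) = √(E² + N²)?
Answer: 17471/13924 - √7690/1556 ≈ 1.1984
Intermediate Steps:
O = 22 (O = 9 + 13 = 22)
J = 34942 (J = 4 - ((-11636 + (-8055 - 1*7174)) - 8073) = 4 - ((-11636 + (-8055 - 7174)) - 8073) = 4 - ((-11636 - 15229) - 8073) = 4 - (-26865 - 8073) = 4 - 1*(-34938) = 4 + 34938 = 34942)
J/27848 + H(O, 174)/(-3112) = 34942/27848 + √(22² + 174²)/(-3112) = 34942*(1/27848) + √(484 + 30276)*(-1/3112) = 17471/13924 + √30760*(-1/3112) = 17471/13924 + (2*√7690)*(-1/3112) = 17471/13924 - √7690/1556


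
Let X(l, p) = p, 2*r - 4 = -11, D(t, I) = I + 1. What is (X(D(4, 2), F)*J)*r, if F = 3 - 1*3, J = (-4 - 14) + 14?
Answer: 0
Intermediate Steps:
D(t, I) = 1 + I
r = -7/2 (r = 2 + (½)*(-11) = 2 - 11/2 = -7/2 ≈ -3.5000)
J = -4 (J = -18 + 14 = -4)
F = 0 (F = 3 - 3 = 0)
(X(D(4, 2), F)*J)*r = (0*(-4))*(-7/2) = 0*(-7/2) = 0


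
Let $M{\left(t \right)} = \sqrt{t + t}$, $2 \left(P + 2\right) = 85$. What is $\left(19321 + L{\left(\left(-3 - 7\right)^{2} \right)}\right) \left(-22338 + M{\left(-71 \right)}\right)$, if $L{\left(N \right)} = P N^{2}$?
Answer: $-9478482498 + 424321 i \sqrt{142} \approx -9.4785 \cdot 10^{9} + 5.0564 \cdot 10^{6} i$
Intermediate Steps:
$P = \frac{81}{2}$ ($P = -2 + \frac{1}{2} \cdot 85 = -2 + \frac{85}{2} = \frac{81}{2} \approx 40.5$)
$M{\left(t \right)} = \sqrt{2} \sqrt{t}$ ($M{\left(t \right)} = \sqrt{2 t} = \sqrt{2} \sqrt{t}$)
$L{\left(N \right)} = \frac{81 N^{2}}{2}$
$\left(19321 + L{\left(\left(-3 - 7\right)^{2} \right)}\right) \left(-22338 + M{\left(-71 \right)}\right) = \left(19321 + \frac{81 \left(\left(-3 - 7\right)^{2}\right)^{2}}{2}\right) \left(-22338 + \sqrt{2} \sqrt{-71}\right) = \left(19321 + \frac{81 \left(\left(-10\right)^{2}\right)^{2}}{2}\right) \left(-22338 + \sqrt{2} i \sqrt{71}\right) = \left(19321 + \frac{81 \cdot 100^{2}}{2}\right) \left(-22338 + i \sqrt{142}\right) = \left(19321 + \frac{81}{2} \cdot 10000\right) \left(-22338 + i \sqrt{142}\right) = \left(19321 + 405000\right) \left(-22338 + i \sqrt{142}\right) = 424321 \left(-22338 + i \sqrt{142}\right) = -9478482498 + 424321 i \sqrt{142}$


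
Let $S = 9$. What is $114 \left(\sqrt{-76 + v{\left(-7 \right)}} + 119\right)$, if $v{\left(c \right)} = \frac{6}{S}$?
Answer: $13566 + 38 i \sqrt{678} \approx 13566.0 + 989.46 i$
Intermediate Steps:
$v{\left(c \right)} = \frac{2}{3}$ ($v{\left(c \right)} = \frac{6}{9} = 6 \cdot \frac{1}{9} = \frac{2}{3}$)
$114 \left(\sqrt{-76 + v{\left(-7 \right)}} + 119\right) = 114 \left(\sqrt{-76 + \frac{2}{3}} + 119\right) = 114 \left(\sqrt{- \frac{226}{3}} + 119\right) = 114 \left(\frac{i \sqrt{678}}{3} + 119\right) = 114 \left(119 + \frac{i \sqrt{678}}{3}\right) = 13566 + 38 i \sqrt{678}$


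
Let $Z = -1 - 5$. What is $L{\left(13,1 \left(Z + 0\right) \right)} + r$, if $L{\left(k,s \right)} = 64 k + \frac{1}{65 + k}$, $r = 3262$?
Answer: $\frac{319333}{78} \approx 4094.0$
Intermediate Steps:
$Z = -6$ ($Z = -1 - 5 = -6$)
$L{\left(k,s \right)} = \frac{1}{65 + k} + 64 k$
$L{\left(13,1 \left(Z + 0\right) \right)} + r = \frac{1 + 64 \cdot 13^{2} + 4160 \cdot 13}{65 + 13} + 3262 = \frac{1 + 64 \cdot 169 + 54080}{78} + 3262 = \frac{1 + 10816 + 54080}{78} + 3262 = \frac{1}{78} \cdot 64897 + 3262 = \frac{64897}{78} + 3262 = \frac{319333}{78}$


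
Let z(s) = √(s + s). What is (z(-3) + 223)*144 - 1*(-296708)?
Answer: 328820 + 144*I*√6 ≈ 3.2882e+5 + 352.73*I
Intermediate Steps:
z(s) = √2*√s (z(s) = √(2*s) = √2*√s)
(z(-3) + 223)*144 - 1*(-296708) = (√2*√(-3) + 223)*144 - 1*(-296708) = (√2*(I*√3) + 223)*144 + 296708 = (I*√6 + 223)*144 + 296708 = (223 + I*√6)*144 + 296708 = (32112 + 144*I*√6) + 296708 = 328820 + 144*I*√6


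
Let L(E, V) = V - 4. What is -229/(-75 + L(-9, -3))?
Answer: 229/82 ≈ 2.7927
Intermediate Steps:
L(E, V) = -4 + V
-229/(-75 + L(-9, -3)) = -229/(-75 + (-4 - 3)) = -229/(-75 - 7) = -229/(-82) = -229*(-1/82) = 229/82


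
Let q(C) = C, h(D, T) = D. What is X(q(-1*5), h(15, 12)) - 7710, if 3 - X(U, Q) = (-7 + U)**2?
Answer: -7851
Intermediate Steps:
X(U, Q) = 3 - (-7 + U)**2
X(q(-1*5), h(15, 12)) - 7710 = (3 - (-7 - 1*5)**2) - 7710 = (3 - (-7 - 5)**2) - 7710 = (3 - 1*(-12)**2) - 7710 = (3 - 1*144) - 7710 = (3 - 144) - 7710 = -141 - 7710 = -7851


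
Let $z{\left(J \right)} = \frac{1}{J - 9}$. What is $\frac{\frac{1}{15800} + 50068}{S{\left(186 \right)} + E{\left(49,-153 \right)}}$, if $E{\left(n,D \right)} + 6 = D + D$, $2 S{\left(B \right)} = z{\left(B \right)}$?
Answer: $- \frac{140020168977}{872531300} \approx -160.48$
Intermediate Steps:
$z{\left(J \right)} = \frac{1}{-9 + J}$
$S{\left(B \right)} = \frac{1}{2 \left(-9 + B\right)}$
$E{\left(n,D \right)} = -6 + 2 D$ ($E{\left(n,D \right)} = -6 + \left(D + D\right) = -6 + 2 D$)
$\frac{\frac{1}{15800} + 50068}{S{\left(186 \right)} + E{\left(49,-153 \right)}} = \frac{\frac{1}{15800} + 50068}{\frac{1}{2 \left(-9 + 186\right)} + \left(-6 + 2 \left(-153\right)\right)} = \frac{\frac{1}{15800} + 50068}{\frac{1}{2 \cdot 177} - 312} = \frac{791074401}{15800 \left(\frac{1}{2} \cdot \frac{1}{177} - 312\right)} = \frac{791074401}{15800 \left(\frac{1}{354} - 312\right)} = \frac{791074401}{15800 \left(- \frac{110447}{354}\right)} = \frac{791074401}{15800} \left(- \frac{354}{110447}\right) = - \frac{140020168977}{872531300}$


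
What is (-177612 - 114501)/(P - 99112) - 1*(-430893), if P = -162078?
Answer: 112545234783/261190 ≈ 4.3089e+5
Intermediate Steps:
(-177612 - 114501)/(P - 99112) - 1*(-430893) = (-177612 - 114501)/(-162078 - 99112) - 1*(-430893) = -292113/(-261190) + 430893 = -292113*(-1/261190) + 430893 = 292113/261190 + 430893 = 112545234783/261190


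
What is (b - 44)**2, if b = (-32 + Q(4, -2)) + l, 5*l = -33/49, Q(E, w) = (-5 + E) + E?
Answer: 321054724/60025 ≈ 5348.7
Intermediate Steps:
Q(E, w) = -5 + 2*E
l = -33/245 (l = (-33/49)/5 = (-33*1/49)/5 = (1/5)*(-33/49) = -33/245 ≈ -0.13469)
b = -7138/245 (b = (-32 + (-5 + 2*4)) - 33/245 = (-32 + (-5 + 8)) - 33/245 = (-32 + 3) - 33/245 = -29 - 33/245 = -7138/245 ≈ -29.135)
(b - 44)**2 = (-7138/245 - 44)**2 = (-17918/245)**2 = 321054724/60025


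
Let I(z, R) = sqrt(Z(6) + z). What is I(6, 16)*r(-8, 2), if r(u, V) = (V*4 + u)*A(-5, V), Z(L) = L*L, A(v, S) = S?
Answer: 0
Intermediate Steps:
Z(L) = L**2
r(u, V) = V*(u + 4*V) (r(u, V) = (V*4 + u)*V = (4*V + u)*V = (u + 4*V)*V = V*(u + 4*V))
I(z, R) = sqrt(36 + z) (I(z, R) = sqrt(6**2 + z) = sqrt(36 + z))
I(6, 16)*r(-8, 2) = sqrt(36 + 6)*(2*(-8 + 4*2)) = sqrt(42)*(2*(-8 + 8)) = sqrt(42)*(2*0) = sqrt(42)*0 = 0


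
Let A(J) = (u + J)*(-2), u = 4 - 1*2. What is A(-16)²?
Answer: 784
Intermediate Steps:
u = 2 (u = 4 - 2 = 2)
A(J) = -4 - 2*J (A(J) = (2 + J)*(-2) = -4 - 2*J)
A(-16)² = (-4 - 2*(-16))² = (-4 + 32)² = 28² = 784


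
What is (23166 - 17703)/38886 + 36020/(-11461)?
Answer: -446020759/148557482 ≈ -3.0023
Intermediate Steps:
(23166 - 17703)/38886 + 36020/(-11461) = 5463*(1/38886) + 36020*(-1/11461) = 1821/12962 - 36020/11461 = -446020759/148557482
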